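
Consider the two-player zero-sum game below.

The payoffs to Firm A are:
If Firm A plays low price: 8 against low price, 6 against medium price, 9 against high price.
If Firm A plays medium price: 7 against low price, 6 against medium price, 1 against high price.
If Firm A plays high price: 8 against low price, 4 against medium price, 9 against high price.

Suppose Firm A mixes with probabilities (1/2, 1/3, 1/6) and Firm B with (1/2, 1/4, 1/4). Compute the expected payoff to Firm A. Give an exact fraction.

41/6

Against (1/2, 1/4, 1/4), each row's expected payoff is low price: 31/4; medium price: 21/4; high price: 29/4.
Taking the (1/2, 1/3, 1/6)-weighted average: (1/2)·(31/4) + (1/3)·(21/4) + (1/6)·(29/4) = 41/6.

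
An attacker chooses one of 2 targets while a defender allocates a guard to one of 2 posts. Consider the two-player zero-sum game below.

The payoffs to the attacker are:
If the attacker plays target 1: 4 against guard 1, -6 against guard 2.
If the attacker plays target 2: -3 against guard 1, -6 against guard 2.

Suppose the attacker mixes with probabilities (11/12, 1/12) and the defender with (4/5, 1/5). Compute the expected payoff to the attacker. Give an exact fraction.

23/15

Against (4/5, 1/5), each row's expected payoff is target 1: 2; target 2: -18/5.
Taking the (11/12, 1/12)-weighted average: (11/12)·(2) + (1/12)·(-18/5) = 23/15.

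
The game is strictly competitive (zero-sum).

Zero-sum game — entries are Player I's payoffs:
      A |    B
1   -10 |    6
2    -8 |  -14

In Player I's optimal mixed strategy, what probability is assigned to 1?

Row minima are -10 and -14, so Player I's maximin is -10; column maxima are -8 and 6, so Player II's minimax is -8. These differ, so the equilibrium is in mixed strategies.
Let Player I play 1 with probability p. Player II is indifferent when −10p − 8(1−p) = 6p − 14(1−p), giving p = 3/11.

3/11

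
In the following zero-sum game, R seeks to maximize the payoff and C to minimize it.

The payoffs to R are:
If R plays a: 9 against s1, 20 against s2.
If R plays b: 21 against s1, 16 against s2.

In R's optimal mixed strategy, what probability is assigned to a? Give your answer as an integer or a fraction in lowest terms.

5/16

Row minima are 9 and 16, so R's maximin is 16; column maxima are 21 and 20, so C's minimax is 20. These differ, so the equilibrium is in mixed strategies.
Let R play a with probability p. C is indifferent when 9p + 21(1−p) = 20p + 16(1−p), giving p = 5/16.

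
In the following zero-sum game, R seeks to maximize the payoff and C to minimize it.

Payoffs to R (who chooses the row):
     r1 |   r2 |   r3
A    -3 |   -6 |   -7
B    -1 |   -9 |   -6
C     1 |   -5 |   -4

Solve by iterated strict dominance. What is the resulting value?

-5

Row A is strictly dominated by row C (1>-3, -5>-6, -4>-7); eliminate A.
Row B is strictly dominated by row C (1>-1, -5>-9, -4>-6); eliminate B.
Column r3 is strictly dominated by r2 for C (-5<-4); eliminate r3.
Column r1 is strictly dominated by r2 for C (-5<1); eliminate r1.
Only (C, r2) remains, with payoff -5.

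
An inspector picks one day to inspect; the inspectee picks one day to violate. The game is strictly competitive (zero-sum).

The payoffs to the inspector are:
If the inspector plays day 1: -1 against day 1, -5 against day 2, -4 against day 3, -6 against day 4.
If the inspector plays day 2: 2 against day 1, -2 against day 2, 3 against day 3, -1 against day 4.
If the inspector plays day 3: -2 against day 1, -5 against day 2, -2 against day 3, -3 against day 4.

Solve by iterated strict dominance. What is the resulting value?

Row day 3 is strictly dominated by row day 2 (2>-2, -2>-5, 3>-2, -1>-3); eliminate day 3.
Column day 3 is strictly dominated by day 2 for the inspectee (-5<-4, -2<3); eliminate day 3.
Row day 1 is strictly dominated by row day 2 (2>-1, -2>-5, -1>-6); eliminate day 1.
Column day 1 is strictly dominated by day 2 for the inspectee (-2<2); eliminate day 1.
Column day 4 is strictly dominated by day 2 for the inspectee (-2<-1); eliminate day 4.
Only (day 2, day 2) remains, with payoff -2.

-2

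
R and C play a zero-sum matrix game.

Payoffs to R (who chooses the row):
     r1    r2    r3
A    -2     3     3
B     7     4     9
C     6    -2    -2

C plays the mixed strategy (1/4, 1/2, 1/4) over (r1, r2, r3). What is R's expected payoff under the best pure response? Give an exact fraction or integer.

6

A: (-2)·(1/4) + (3)·(1/2) + (3)·(1/4) = 7/4.
B: (7)·(1/4) + (4)·(1/2) + (9)·(1/4) = 6.
C: (6)·(1/4) + (-2)·(1/2) + (-2)·(1/4) = 0.
The best pure response is B with expected payoff 6.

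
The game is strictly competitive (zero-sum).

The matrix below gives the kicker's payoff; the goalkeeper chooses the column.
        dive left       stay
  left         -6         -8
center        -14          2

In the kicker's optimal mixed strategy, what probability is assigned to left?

Row minima are -8 and -14, so the kicker's maximin is -8; column maxima are -6 and 2, so the goalkeeper's minimax is -6. These differ, so the equilibrium is in mixed strategies.
Let the kicker play left with probability p. The goalkeeper is indifferent when −6p − 14(1−p) = −8p + 2(1−p), giving p = 8/9.

8/9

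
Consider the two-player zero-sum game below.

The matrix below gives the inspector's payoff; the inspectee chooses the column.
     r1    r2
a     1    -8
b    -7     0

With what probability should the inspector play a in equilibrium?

7/16

Row minima are -8 and -7, so the inspector's maximin is -7; column maxima are 1 and 0, so the inspectee's minimax is 0. These differ, so the equilibrium is in mixed strategies.
Let the inspector play a with probability p. The inspectee is indifferent when p − 7(1−p) = −8p, giving p = 7/16.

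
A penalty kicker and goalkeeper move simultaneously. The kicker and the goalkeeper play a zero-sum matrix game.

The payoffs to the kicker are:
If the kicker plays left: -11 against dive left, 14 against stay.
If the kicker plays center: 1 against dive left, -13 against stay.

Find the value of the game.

-43/13

Row minima are -11 and -13, so the kicker's maximin is -11; column maxima are 1 and 14, so the goalkeeper's minimax is 1. These differ, so the equilibrium is in mixed strategies.
Let the kicker play left with probability p. The goalkeeper is indifferent when −11p + (1−p) = 14p − 13(1−p), giving p = 14/39.
Let the goalkeeper play dive left with probability q. The kicker is indifferent when −11q + 14(1−q) = q − 13(1−q), giving q = 9/13.
The value is -11·(9/13) + (14)·(4/13) = -43/13.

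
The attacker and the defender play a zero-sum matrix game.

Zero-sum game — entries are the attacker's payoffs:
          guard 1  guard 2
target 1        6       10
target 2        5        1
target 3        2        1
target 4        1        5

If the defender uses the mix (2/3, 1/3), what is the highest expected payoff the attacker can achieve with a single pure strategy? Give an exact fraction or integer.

22/3

target 1: (6)·(2/3) + (10)·(1/3) = 22/3.
target 2: (5)·(2/3) + (1)·(1/3) = 11/3.
target 3: (2)·(2/3) + (1)·(1/3) = 5/3.
target 4: (1)·(2/3) + (5)·(1/3) = 7/3.
The best pure response is target 1 with expected payoff 22/3.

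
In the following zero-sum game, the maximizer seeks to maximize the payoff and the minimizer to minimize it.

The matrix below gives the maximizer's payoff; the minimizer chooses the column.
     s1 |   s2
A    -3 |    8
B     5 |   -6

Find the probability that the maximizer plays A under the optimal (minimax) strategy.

1/2

Row minima are -3 and -6, so the maximizer's maximin is -3; column maxima are 5 and 8, so the minimizer's minimax is 5. These differ, so the equilibrium is in mixed strategies.
Let the maximizer play A with probability p. The minimizer is indifferent when −3p + 5(1−p) = 8p − 6(1−p), giving p = 1/2.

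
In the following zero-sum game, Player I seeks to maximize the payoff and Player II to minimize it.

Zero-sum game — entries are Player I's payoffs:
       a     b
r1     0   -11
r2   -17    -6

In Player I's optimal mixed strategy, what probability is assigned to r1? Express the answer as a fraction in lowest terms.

1/2

Row minima are -11 and -17, so Player I's maximin is -11; column maxima are 0 and -6, so Player II's minimax is -6. These differ, so the equilibrium is in mixed strategies.
Let Player I play r1 with probability p. Player II is indifferent when −17(1−p) = −11p − 6(1−p), giving p = 1/2.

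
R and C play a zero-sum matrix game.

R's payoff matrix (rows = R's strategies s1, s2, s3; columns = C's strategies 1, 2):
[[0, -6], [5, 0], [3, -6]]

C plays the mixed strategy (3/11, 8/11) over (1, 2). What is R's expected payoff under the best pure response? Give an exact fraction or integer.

15/11

s1: (0)·(3/11) + (-6)·(8/11) = -48/11.
s2: (5)·(3/11) + (0)·(8/11) = 15/11.
s3: (3)·(3/11) + (-6)·(8/11) = -39/11.
The best pure response is s2 with expected payoff 15/11.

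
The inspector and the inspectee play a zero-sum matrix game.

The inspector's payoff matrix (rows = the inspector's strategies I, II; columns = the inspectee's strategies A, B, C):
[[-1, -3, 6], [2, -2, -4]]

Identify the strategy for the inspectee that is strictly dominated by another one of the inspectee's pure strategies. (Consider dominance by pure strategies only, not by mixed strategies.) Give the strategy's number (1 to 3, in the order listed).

1

The inspectee prefers columns that give the inspector less. Compare A with B: -3 < -1, -2 < 2.
So B strictly dominates A for the inspectee; A is strictly dominated.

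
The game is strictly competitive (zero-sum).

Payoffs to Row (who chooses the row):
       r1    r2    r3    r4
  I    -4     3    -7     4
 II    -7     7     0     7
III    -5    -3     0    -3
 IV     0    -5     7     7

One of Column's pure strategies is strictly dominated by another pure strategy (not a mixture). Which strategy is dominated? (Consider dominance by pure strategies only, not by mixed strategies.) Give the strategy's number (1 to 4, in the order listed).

4

Column prefers columns that give Row less. Compare r4 with r1: -4 < 4, -7 < 7, -5 < -3, 0 < 7.
So r1 strictly dominates r4 for Column; r4 is strictly dominated.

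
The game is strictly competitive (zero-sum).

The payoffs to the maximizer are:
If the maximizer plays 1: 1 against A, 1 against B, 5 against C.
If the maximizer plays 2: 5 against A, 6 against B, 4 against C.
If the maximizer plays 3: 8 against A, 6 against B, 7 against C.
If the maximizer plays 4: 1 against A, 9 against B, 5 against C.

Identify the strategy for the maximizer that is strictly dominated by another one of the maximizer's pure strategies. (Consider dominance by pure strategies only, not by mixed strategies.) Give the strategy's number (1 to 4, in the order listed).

1

Compare 1 with 3: 8 > 1, 6 > 1, 7 > 5.
So 3 strictly dominates 1 for the maximizer; 1 is strictly dominated.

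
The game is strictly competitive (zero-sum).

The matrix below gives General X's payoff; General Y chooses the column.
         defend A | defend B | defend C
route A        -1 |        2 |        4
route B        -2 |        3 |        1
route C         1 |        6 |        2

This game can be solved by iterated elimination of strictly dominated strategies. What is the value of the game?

1

Column defend B is strictly dominated by defend A for General Y (-1<2, -2<3, 1<6); eliminate defend B.
Row route B is strictly dominated by row route A (-1>-2, 4>1); eliminate route B.
Column defend C is strictly dominated by defend A for General Y (-1<4, 1<2); eliminate defend C.
Row route A is strictly dominated by row route C (1>-1); eliminate route A.
Only (route C, defend A) remains, with payoff 1.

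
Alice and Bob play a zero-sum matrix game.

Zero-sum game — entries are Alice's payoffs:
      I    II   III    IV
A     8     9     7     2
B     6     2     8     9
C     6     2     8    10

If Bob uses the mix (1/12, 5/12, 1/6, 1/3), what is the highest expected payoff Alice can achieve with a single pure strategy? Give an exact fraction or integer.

A: (8)·(1/12) + (9)·(5/12) + (7)·(1/6) + (2)·(1/3) = 25/4.
B: (6)·(1/12) + (2)·(5/12) + (8)·(1/6) + (9)·(1/3) = 17/3.
C: (6)·(1/12) + (2)·(5/12) + (8)·(1/6) + (10)·(1/3) = 6.
The best pure response is A with expected payoff 25/4.

25/4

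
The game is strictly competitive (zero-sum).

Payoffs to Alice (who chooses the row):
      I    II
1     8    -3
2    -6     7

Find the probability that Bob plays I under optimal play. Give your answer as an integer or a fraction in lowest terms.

Row minima are -3 and -6, so Alice's maximin is -3; column maxima are 8 and 7, so Bob's minimax is 7. These differ, so the equilibrium is in mixed strategies.
Let Bob play I with probability q. Alice is indifferent when 8q − 3(1−q) = −6q + 7(1−q), giving q = 5/12.

5/12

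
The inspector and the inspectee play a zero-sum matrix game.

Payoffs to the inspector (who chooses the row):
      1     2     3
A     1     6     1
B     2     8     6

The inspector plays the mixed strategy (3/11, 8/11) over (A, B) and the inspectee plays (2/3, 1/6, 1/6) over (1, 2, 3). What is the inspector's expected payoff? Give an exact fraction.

19/6

Against (2/3, 1/6, 1/6), each row's expected payoff is A: 11/6; B: 11/3.
Taking the (3/11, 8/11)-weighted average: (3/11)·(11/6) + (8/11)·(11/3) = 19/6.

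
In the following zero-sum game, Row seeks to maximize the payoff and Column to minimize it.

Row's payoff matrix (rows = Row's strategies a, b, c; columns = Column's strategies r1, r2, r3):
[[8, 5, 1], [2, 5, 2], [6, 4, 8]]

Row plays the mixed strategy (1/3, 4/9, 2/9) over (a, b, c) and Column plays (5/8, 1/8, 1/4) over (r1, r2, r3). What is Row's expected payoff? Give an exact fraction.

317/72

Against (5/8, 1/8, 1/4), each row's expected payoff is a: 47/8; b: 19/8; c: 25/4.
Taking the (1/3, 4/9, 2/9)-weighted average: (1/3)·(47/8) + (4/9)·(19/8) + (2/9)·(25/4) = 317/72.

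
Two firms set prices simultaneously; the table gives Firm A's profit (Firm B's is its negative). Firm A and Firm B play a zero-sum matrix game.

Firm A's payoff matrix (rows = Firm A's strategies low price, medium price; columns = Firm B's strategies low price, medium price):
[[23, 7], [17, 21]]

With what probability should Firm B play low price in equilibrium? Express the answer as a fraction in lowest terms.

7/10

Row minima are 7 and 17, so Firm A's maximin is 17; column maxima are 23 and 21, so Firm B's minimax is 21. These differ, so the equilibrium is in mixed strategies.
Let Firm B play low price with probability q. Firm A is indifferent when 23q + 7(1−q) = 17q + 21(1−q), giving q = 7/10.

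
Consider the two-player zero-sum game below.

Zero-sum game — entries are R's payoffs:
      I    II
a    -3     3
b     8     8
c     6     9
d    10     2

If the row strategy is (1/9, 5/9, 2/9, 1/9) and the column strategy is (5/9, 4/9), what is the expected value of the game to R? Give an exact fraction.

Against (5/9, 4/9), each row's expected payoff is a: -1/3; b: 8; c: 22/3; d: 58/9.
Taking the (1/9, 5/9, 2/9, 1/9)-weighted average: (1/9)·(-1/3) + (5/9)·(8) + (2/9)·(22/3) + (1/9)·(58/9) = 547/81.

547/81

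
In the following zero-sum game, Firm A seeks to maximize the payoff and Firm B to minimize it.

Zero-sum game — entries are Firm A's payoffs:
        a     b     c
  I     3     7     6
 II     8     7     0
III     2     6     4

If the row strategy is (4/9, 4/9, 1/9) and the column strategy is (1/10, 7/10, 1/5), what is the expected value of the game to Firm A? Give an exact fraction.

Against (1/10, 7/10, 1/5), each row's expected payoff is I: 32/5; II: 57/10; III: 26/5.
Taking the (4/9, 4/9, 1/9)-weighted average: (4/9)·(32/5) + (4/9)·(57/10) + (1/9)·(26/5) = 268/45.

268/45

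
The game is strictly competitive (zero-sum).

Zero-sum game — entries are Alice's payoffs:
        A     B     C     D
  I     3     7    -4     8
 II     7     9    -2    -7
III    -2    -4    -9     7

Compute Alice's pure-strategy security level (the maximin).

The worst-case payoff for each row is I: -4, II: -7, III: -9.
The best of these is -4.

-4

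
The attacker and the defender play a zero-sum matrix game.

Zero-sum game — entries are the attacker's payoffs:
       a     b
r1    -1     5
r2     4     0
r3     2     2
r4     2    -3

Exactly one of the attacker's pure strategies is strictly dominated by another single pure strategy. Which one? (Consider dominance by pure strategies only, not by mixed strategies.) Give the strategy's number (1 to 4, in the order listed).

4

Compare r4 with r2: 4 > 2, 0 > -3.
So r2 strictly dominates r4 for the attacker; r4 is strictly dominated.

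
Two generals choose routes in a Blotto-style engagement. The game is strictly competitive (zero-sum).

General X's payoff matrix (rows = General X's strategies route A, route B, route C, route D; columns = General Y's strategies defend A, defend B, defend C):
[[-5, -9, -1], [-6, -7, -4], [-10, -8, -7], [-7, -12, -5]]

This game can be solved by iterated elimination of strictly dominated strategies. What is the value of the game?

-7

Column defend C is strictly dominated by defend A for General Y (-5<-1, -6<-4, -10<-7, -7<-5); eliminate defend C.
Row route D is strictly dominated by row route A (-5>-7, -9>-12); eliminate route D.
Row route C is strictly dominated by row route B (-6>-10, -7>-8); eliminate route C.
Column defend A is strictly dominated by defend B for General Y (-9<-5, -7<-6); eliminate defend A.
Row route A is strictly dominated by row route B (-7>-9); eliminate route A.
Only (route B, defend B) remains, with payoff -7.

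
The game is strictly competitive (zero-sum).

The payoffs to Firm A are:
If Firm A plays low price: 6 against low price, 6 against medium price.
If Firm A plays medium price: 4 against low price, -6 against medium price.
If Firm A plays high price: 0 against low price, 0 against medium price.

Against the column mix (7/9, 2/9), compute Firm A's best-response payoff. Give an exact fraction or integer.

low price: (6)·(7/9) + (6)·(2/9) = 6.
medium price: (4)·(7/9) + (-6)·(2/9) = 16/9.
high price: (0)·(7/9) + (0)·(2/9) = 0.
The best pure response is low price with expected payoff 6.

6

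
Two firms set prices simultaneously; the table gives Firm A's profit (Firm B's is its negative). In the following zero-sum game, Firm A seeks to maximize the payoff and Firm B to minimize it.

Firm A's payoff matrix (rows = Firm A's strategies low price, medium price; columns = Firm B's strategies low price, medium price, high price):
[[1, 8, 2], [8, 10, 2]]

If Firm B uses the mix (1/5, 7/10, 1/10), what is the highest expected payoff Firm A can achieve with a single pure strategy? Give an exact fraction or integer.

low price: (1)·(1/5) + (8)·(7/10) + (2)·(1/10) = 6.
medium price: (8)·(1/5) + (10)·(7/10) + (2)·(1/10) = 44/5.
The best pure response is medium price with expected payoff 44/5.

44/5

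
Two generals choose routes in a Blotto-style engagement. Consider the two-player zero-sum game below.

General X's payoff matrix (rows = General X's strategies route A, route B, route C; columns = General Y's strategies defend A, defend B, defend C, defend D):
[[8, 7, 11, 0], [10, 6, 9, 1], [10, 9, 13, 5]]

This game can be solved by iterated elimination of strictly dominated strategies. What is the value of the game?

Row route A is strictly dominated by row route C (10>8, 9>7, 13>11, 5>0); eliminate route A.
Column defend C is strictly dominated by defend B for General Y (6<9, 9<13); eliminate defend C.
Column defend B is strictly dominated by defend D for General Y (1<6, 5<9); eliminate defend B.
Column defend A is strictly dominated by defend D for General Y (1<10, 5<10); eliminate defend A.
Row route B is strictly dominated by row route C (5>1); eliminate route B.
Only (route C, defend D) remains, with payoff 5.

5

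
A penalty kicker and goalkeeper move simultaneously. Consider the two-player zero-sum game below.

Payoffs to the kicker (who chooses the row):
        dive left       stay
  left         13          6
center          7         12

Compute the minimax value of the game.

19/2

Row minima are 6 and 7, so the kicker's maximin is 7; column maxima are 13 and 12, so the goalkeeper's minimax is 12. These differ, so the equilibrium is in mixed strategies.
Let the kicker play left with probability p. The goalkeeper is indifferent when 13p + 7(1−p) = 6p + 12(1−p), giving p = 5/12.
Let the goalkeeper play dive left with probability q. The kicker is indifferent when 13q + 6(1−q) = 7q + 12(1−q), giving q = 1/2.
The value is 13·(1/2) + (6)·(1/2) = 19/2.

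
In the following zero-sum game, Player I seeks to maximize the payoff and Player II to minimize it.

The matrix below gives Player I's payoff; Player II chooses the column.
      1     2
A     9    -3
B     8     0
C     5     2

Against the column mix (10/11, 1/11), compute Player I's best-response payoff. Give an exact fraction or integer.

A: (9)·(10/11) + (-3)·(1/11) = 87/11.
B: (8)·(10/11) + (0)·(1/11) = 80/11.
C: (5)·(10/11) + (2)·(1/11) = 52/11.
The best pure response is A with expected payoff 87/11.

87/11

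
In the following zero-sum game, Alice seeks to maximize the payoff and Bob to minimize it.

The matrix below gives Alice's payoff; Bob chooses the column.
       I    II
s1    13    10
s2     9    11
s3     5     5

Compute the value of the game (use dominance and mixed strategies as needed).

Row s3 is strictly dominated by row s2, so Alice never plays it.
The remaining 2×2 game on (s1, s2) × (I, II) has no saddle point. Let Alice play s1 with probability p; indifference gives 13p + 9(1−p) = 10p + 11(1−p), so p = 2/5.
Similarly Bob's optimal q on I is 1/5, and the value is 13·(1/5) + (10)·(4/5) = 53/5.

53/5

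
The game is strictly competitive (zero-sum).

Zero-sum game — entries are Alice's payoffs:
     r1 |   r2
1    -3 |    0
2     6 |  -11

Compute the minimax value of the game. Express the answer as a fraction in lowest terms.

Row minima are -3 and -11, so Alice's maximin is -3; column maxima are 6 and 0, so Bob's minimax is 0. These differ, so the equilibrium is in mixed strategies.
Let Alice play 1 with probability p. Bob is indifferent when −3p + 6(1−p) = −11(1−p), giving p = 17/20.
Let Bob play r1 with probability q. Alice is indifferent when −3q = 6q − 11(1−q), giving q = 11/20.
The value is -3·(11/20) + (0)·(9/20) = -33/20.

-33/20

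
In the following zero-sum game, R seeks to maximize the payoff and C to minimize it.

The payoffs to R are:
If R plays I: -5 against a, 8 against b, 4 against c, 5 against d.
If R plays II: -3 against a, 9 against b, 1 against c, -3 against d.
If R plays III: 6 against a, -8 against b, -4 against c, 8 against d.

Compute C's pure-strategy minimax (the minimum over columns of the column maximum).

4

The worst case (largest entry) in each column is a: 6, b: 9, c: 4, d: 8.
The best (smallest) of these is 4.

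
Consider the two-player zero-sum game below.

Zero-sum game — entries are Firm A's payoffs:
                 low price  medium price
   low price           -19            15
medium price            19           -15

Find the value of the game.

Row minima are -19 and -15, so Firm A's maximin is -15; column maxima are 19 and 15, so Firm B's minimax is 15. These differ, so the equilibrium is in mixed strategies.
Let Firm A play low price with probability p. Firm B is indifferent when −19p + 19(1−p) = 15p − 15(1−p), giving p = 1/2.
Let Firm B play low price with probability q. Firm A is indifferent when −19q + 15(1−q) = 19q − 15(1−q), giving q = 15/34.
The value is -19·(15/34) + (15)·(19/34) = 0.

0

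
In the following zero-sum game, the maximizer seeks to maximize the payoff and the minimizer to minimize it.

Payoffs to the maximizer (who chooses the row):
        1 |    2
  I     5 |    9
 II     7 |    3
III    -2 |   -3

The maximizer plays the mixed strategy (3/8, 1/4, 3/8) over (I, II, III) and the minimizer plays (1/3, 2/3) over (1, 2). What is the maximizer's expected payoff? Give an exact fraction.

Against (1/3, 2/3), each row's expected payoff is I: 23/3; II: 13/3; III: -8/3.
Taking the (3/8, 1/4, 3/8)-weighted average: (3/8)·(23/3) + (1/4)·(13/3) + (3/8)·(-8/3) = 71/24.

71/24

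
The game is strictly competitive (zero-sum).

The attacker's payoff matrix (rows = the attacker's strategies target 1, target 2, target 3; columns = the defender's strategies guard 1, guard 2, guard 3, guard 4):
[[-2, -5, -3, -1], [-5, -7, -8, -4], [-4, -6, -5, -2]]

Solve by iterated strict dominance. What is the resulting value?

Row target 3 is strictly dominated by row target 1 (-2>-4, -5>-6, -3>-5, -1>-2); eliminate target 3.
Column guard 1 is strictly dominated by guard 2 for the defender (-5<-2, -7<-5); eliminate guard 1.
Row target 2 is strictly dominated by row target 1 (-5>-7, -3>-8, -1>-4); eliminate target 2.
Column guard 4 is strictly dominated by guard 2 for the defender (-5<-1); eliminate guard 4.
Column guard 3 is strictly dominated by guard 2 for the defender (-5<-3); eliminate guard 3.
Only (target 1, guard 2) remains, with payoff -5.

-5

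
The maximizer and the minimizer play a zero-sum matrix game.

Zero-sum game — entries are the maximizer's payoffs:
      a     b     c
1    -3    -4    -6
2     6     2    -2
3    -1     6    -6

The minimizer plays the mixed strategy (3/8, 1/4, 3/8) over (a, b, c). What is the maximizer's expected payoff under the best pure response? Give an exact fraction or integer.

1: (-3)·(3/8) + (-4)·(1/4) + (-6)·(3/8) = -35/8.
2: (6)·(3/8) + (2)·(1/4) + (-2)·(3/8) = 2.
3: (-1)·(3/8) + (6)·(1/4) + (-6)·(3/8) = -9/8.
The best pure response is 2 with expected payoff 2.

2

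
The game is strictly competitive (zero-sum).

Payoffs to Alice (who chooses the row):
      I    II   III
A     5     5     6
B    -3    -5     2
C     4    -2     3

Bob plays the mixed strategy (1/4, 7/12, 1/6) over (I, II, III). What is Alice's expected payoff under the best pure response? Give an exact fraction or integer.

31/6

A: (5)·(1/4) + (5)·(7/12) + (6)·(1/6) = 31/6.
B: (-3)·(1/4) + (-5)·(7/12) + (2)·(1/6) = -10/3.
C: (4)·(1/4) + (-2)·(7/12) + (3)·(1/6) = 1/3.
The best pure response is A with expected payoff 31/6.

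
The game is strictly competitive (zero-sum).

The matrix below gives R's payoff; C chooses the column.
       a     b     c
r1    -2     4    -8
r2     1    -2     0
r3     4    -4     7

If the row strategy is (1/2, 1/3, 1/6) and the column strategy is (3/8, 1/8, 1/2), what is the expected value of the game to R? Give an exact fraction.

-4/3

Against (3/8, 1/8, 1/2), each row's expected payoff is r1: -17/4; r2: 1/8; r3: 9/2.
Taking the (1/2, 1/3, 1/6)-weighted average: (1/2)·(-17/4) + (1/3)·(1/8) + (1/6)·(9/2) = -4/3.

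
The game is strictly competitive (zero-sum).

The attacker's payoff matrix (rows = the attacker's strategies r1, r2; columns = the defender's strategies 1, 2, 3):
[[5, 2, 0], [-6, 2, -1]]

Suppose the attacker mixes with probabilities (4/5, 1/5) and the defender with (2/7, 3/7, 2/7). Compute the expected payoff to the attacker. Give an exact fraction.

Against (2/7, 3/7, 2/7), each row's expected payoff is r1: 16/7; r2: -8/7.
Taking the (4/5, 1/5)-weighted average: (4/5)·(16/7) + (1/5)·(-8/7) = 8/5.

8/5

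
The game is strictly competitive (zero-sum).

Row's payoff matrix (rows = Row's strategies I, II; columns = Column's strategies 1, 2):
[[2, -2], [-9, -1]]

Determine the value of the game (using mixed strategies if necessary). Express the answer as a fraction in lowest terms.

Row minima are -2 and -9, so Row's maximin is -2; column maxima are 2 and -1, so Column's minimax is -1. These differ, so the equilibrium is in mixed strategies.
Let Row play I with probability p. Column is indifferent when 2p − 9(1−p) = −2p − (1−p), giving p = 2/3.
Let Column play 1 with probability q. Row is indifferent when 2q − 2(1−q) = −9q − (1−q), giving q = 1/12.
The value is 2·(1/12) + (-2)·(11/12) = -5/3.

-5/3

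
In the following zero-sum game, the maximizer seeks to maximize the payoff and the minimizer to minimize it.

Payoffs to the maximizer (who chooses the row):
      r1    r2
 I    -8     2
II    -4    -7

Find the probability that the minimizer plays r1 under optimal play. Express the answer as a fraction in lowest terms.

Row minima are -8 and -7, so the maximizer's maximin is -7; column maxima are -4 and 2, so the minimizer's minimax is -4. These differ, so the equilibrium is in mixed strategies.
Let the minimizer play r1 with probability q. The maximizer is indifferent when −8q + 2(1−q) = −4q − 7(1−q), giving q = 9/13.

9/13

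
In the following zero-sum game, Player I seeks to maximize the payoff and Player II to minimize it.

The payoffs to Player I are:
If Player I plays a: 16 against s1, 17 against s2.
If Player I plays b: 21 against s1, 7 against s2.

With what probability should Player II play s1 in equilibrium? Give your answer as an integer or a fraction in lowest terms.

2/3

Row minima are 16 and 7, so Player I's maximin is 16; column maxima are 21 and 17, so Player II's minimax is 17. These differ, so the equilibrium is in mixed strategies.
Let Player II play s1 with probability q. Player I is indifferent when 16q + 17(1−q) = 21q + 7(1−q), giving q = 2/3.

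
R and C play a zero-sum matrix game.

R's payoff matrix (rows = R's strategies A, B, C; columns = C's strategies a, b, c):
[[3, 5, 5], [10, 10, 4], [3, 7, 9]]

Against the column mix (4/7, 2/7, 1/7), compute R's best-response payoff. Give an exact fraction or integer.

64/7

A: (3)·(4/7) + (5)·(2/7) + (5)·(1/7) = 27/7.
B: (10)·(4/7) + (10)·(2/7) + (4)·(1/7) = 64/7.
C: (3)·(4/7) + (7)·(2/7) + (9)·(1/7) = 5.
The best pure response is B with expected payoff 64/7.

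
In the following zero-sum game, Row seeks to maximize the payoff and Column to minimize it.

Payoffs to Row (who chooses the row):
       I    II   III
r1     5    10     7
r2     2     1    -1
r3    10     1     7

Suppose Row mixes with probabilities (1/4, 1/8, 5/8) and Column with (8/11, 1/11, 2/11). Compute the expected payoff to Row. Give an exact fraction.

Against (8/11, 1/11, 2/11), each row's expected payoff is r1: 64/11; r2: 15/11; r3: 95/11.
Taking the (1/4, 1/8, 5/8)-weighted average: (1/4)·(64/11) + (1/8)·(15/11) + (5/8)·(95/11) = 309/44.

309/44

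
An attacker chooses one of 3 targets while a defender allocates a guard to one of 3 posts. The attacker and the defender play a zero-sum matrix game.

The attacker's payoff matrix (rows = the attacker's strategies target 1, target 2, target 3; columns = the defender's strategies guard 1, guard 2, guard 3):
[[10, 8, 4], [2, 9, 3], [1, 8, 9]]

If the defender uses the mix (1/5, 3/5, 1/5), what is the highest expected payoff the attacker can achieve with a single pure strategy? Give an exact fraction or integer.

target 1: (10)·(1/5) + (8)·(3/5) + (4)·(1/5) = 38/5.
target 2: (2)·(1/5) + (9)·(3/5) + (3)·(1/5) = 32/5.
target 3: (1)·(1/5) + (8)·(3/5) + (9)·(1/5) = 34/5.
The best pure response is target 1 with expected payoff 38/5.

38/5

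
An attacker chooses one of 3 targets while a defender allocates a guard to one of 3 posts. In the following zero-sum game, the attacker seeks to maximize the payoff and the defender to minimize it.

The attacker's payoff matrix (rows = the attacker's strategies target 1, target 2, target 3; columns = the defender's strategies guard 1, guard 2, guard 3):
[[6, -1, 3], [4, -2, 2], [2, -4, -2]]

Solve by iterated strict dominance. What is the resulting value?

-1

Row target 3 is strictly dominated by row target 1 (6>2, -1>-4, 3>-2); eliminate target 3.
Row target 2 is strictly dominated by row target 1 (6>4, -1>-2, 3>2); eliminate target 2.
Column guard 1 is strictly dominated by guard 2 for the defender (-1<6); eliminate guard 1.
Column guard 3 is strictly dominated by guard 2 for the defender (-1<3); eliminate guard 3.
Only (target 1, guard 2) remains, with payoff -1.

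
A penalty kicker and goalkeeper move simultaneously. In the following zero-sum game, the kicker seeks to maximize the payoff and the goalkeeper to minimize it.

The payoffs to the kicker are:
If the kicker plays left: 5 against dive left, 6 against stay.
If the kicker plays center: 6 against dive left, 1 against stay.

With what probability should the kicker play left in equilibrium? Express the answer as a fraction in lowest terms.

Row minima are 5 and 1, so the kicker's maximin is 5; column maxima are 6 and 6, so the goalkeeper's minimax is 6. These differ, so the equilibrium is in mixed strategies.
Let the kicker play left with probability p. The goalkeeper is indifferent when 5p + 6(1−p) = 6p + (1−p), giving p = 5/6.

5/6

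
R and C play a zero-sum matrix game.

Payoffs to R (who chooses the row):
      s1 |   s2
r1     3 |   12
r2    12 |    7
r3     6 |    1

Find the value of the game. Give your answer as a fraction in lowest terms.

123/14

Row r3 is strictly dominated by row r2, so R never plays it.
The remaining 2×2 game on (r1, r2) × (s1, s2) has no saddle point. Let R play r1 with probability p; indifference gives 3p + 12(1−p) = 12p + 7(1−p), so p = 5/14.
Similarly C's optimal q on s1 is 5/14, and the value is 3·(5/14) + (12)·(9/14) = 123/14.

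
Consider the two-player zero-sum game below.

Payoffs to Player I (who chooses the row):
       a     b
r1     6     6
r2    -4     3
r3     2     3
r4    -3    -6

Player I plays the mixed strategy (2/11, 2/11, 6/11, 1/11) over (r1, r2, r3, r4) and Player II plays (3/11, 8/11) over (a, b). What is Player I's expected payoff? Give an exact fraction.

279/121

Against (3/11, 8/11), each row's expected payoff is r1: 6; r2: 12/11; r3: 30/11; r4: -57/11.
Taking the (2/11, 2/11, 6/11, 1/11)-weighted average: (2/11)·(6) + (2/11)·(12/11) + (6/11)·(30/11) + (1/11)·(-57/11) = 279/121.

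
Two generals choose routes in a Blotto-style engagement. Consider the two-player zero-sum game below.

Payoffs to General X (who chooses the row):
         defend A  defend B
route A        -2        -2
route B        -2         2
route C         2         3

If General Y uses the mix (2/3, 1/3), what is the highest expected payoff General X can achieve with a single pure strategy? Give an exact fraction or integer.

route A: (-2)·(2/3) + (-2)·(1/3) = -2.
route B: (-2)·(2/3) + (2)·(1/3) = -2/3.
route C: (2)·(2/3) + (3)·(1/3) = 7/3.
The best pure response is route C with expected payoff 7/3.

7/3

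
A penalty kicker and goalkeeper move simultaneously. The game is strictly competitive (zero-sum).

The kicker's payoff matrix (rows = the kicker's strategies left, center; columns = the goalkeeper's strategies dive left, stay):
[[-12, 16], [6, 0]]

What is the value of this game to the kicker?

48/17

Row minima are -12 and 0, so the kicker's maximin is 0; column maxima are 6 and 16, so the goalkeeper's minimax is 6. These differ, so the equilibrium is in mixed strategies.
Let the kicker play left with probability p. The goalkeeper is indifferent when −12p + 6(1−p) = 16p, giving p = 3/17.
Let the goalkeeper play dive left with probability q. The kicker is indifferent when −12q + 16(1−q) = 6q, giving q = 8/17.
The value is -12·(8/17) + (16)·(9/17) = 48/17.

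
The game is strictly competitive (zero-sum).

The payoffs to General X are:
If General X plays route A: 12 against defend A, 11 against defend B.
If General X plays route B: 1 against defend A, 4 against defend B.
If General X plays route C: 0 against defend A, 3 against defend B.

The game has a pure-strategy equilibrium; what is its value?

Row minima: 11, 1, 0 → General X's maximin is 11.
Column maxima: 12, 11 → General Y's minimax is 11.
They coincide at (route A, defend B), so the value is 11.

11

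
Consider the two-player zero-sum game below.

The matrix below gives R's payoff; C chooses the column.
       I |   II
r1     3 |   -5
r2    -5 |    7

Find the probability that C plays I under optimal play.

3/5

Row minima are -5 and -5, so R's maximin is -5; column maxima are 3 and 7, so C's minimax is 3. These differ, so the equilibrium is in mixed strategies.
Let C play I with probability q. R is indifferent when 3q − 5(1−q) = −5q + 7(1−q), giving q = 3/5.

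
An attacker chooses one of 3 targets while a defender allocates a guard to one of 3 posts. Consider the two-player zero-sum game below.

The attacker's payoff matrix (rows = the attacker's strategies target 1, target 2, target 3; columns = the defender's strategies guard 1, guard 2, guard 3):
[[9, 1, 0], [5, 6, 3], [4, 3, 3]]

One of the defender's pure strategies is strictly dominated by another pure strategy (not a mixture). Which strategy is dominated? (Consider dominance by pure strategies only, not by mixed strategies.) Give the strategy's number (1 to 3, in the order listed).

The defender prefers columns that give the attacker less. Compare guard 1 with guard 3: 0 < 9, 3 < 5, 3 < 4.
So guard 3 strictly dominates guard 1 for the defender; guard 1 is strictly dominated.

1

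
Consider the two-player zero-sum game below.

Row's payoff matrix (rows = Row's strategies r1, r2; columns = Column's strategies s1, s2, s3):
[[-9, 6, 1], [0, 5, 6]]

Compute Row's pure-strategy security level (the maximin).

The worst-case payoff for each row is r1: -9, r2: 0.
The best of these is 0.

0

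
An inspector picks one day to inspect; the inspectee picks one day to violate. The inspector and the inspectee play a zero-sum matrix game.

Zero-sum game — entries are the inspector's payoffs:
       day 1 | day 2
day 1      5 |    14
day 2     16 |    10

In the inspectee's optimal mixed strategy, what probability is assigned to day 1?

4/15

Row minima are 5 and 10, so the inspector's maximin is 10; column maxima are 16 and 14, so the inspectee's minimax is 14. These differ, so the equilibrium is in mixed strategies.
Let the inspectee play day 1 with probability q. The inspector is indifferent when 5q + 14(1−q) = 16q + 10(1−q), giving q = 4/15.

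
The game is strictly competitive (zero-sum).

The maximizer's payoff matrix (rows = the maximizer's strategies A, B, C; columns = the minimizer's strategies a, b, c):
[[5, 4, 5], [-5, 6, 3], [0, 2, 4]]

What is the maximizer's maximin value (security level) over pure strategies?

4

The worst-case payoff for each row is A: 4, B: -5, C: 0.
The best of these is 4.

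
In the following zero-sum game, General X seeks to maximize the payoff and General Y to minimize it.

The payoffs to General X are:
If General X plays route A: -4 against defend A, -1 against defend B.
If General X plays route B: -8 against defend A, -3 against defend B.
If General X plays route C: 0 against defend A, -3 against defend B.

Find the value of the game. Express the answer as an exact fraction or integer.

Row route B is strictly dominated by row route A, so General X never plays it.
The remaining 2×2 game on (route A, route C) × (defend A, defend B) has no saddle point. Let General X play route A with probability p; indifference gives −4p = −p − 3(1−p), so p = 1/2.
Similarly General Y's optimal q on defend A is 1/3, and the value is -4·(1/3) + (-1)·(2/3) = -2.

-2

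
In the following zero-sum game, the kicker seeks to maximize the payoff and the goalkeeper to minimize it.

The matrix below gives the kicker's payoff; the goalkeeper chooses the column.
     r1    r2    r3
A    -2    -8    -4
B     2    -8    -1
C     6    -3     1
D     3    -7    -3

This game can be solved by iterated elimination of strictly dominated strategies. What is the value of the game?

Row D is strictly dominated by row C (6>3, -3>-7, 1>-3); eliminate D.
Row A is strictly dominated by row C (6>-2, -3>-8, 1>-4); eliminate A.
Column r3 is strictly dominated by r2 for the goalkeeper (-8<-1, -3<1); eliminate r3.
Column r1 is strictly dominated by r2 for the goalkeeper (-8<2, -3<6); eliminate r1.
Row B is strictly dominated by row C (-3>-8); eliminate B.
Only (C, r2) remains, with payoff -3.

-3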